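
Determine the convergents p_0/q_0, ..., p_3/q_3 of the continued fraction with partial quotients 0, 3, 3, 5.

Using the convergent recurrence p_i = a_i*p_{i-1} + p_{i-2}, q_i = a_i*q_{i-1} + q_{i-2} with p_{-2}=0, p_{-1}=1, q_{-2}=1, q_{-1}=0:
  i=0: a_0=0, p_0 = 0*1 + 0 = 0, q_0 = 0*0 + 1 = 1.
  i=1: a_1=3, p_1 = 3*0 + 1 = 1, q_1 = 3*1 + 0 = 3.
  i=2: a_2=3, p_2 = 3*1 + 0 = 3, q_2 = 3*3 + 1 = 10.
  i=3: a_3=5, p_3 = 5*3 + 1 = 16, q_3 = 5*10 + 3 = 53.

0/1, 1/3, 3/10, 16/53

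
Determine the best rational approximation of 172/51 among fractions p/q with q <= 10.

27/8

Expand x = 172/51 as a continued fraction with the Euclidean algorithm:
  172 = 3*51 + 19, so a_0 = 3.
  51 = 2*19 + 13, so a_1 = 2.
  19 = 1*13 + 6, so a_2 = 1.
  13 = 2*6 + 1, so a_3 = 2.
  6 = 6*1 + 0, so a_4 = 6.
so x = [3; 2, 1, 2, 6].
Convergents (p_i = a_i*p_{i-1} + p_{i-2}, q_i = a_i*q_{i-1} + q_{i-2} with p_{-2}=0, p_{-1}=1, q_{-2}=1, q_{-1}=0), until the denominator exceeds 10:
  i=0: a_0=3, p_0 = 3*1 + 0 = 3, q_0 = 3*0 + 1 = 1.
  i=1: a_1=2, p_1 = 2*3 + 1 = 7, q_1 = 2*1 + 0 = 2.
  i=2: a_2=1, p_2 = 1*7 + 3 = 10, q_2 = 1*2 + 1 = 3.
  i=3: a_3=2, p_3 = 2*10 + 7 = 27, q_3 = 2*3 + 2 = 8.
  i=4: a_4=6, p_4 = 6*27 + 10 = 172, q_4 = 6*8 + 3 = 51.
q_4 = 51 > 10, so the last convergent with denominator <= 10 is p_3/q_3 = 27/8.
The closest fraction with denominator <= 10 is either p_3/q_3 or the intermediate fraction (k*p_3 + p_2)/(k*q_3 + q_2) with the largest k >= 1 whose denominator stays <= 10; these approach x as k grows, and every other convergent or intermediate fraction in range is farther away.
Largest k: floor((10 - q_2)/q_3) = floor((10 - 3)/8) = 0.
Since k = 0, no intermediate fraction beyond p_3/q_3 has denominator <= 10, so the convergent 27/8 is the closest (its error is |172*8 - 27*51|/(51*8) = 1/408).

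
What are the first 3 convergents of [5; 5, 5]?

Using the convergent recurrence p_i = a_i*p_{i-1} + p_{i-2}, q_i = a_i*q_{i-1} + q_{i-2} with p_{-2}=0, p_{-1}=1, q_{-2}=1, q_{-1}=0:
  i=0: a_0=5, p_0 = 5*1 + 0 = 5, q_0 = 5*0 + 1 = 1.
  i=1: a_1=5, p_1 = 5*5 + 1 = 26, q_1 = 5*1 + 0 = 5.
  i=2: a_2=5, p_2 = 5*26 + 5 = 135, q_2 = 5*5 + 1 = 26.

5/1, 26/5, 135/26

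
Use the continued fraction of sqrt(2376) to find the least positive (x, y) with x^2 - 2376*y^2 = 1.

(x, y) = (1098305, 22532)

First expand sqrt(2376) as a continued fraction. With x_i = (sqrt(2376) + m_i)/d_i and (m_0, d_0) = (0, 1): a_0 = floor(sqrt(2376)) = 48, since 48^2 = 2304 <= 2376 < 2401 = 49^2.
Iterate m_{i+1} = d_i*a_i - m_i, d_{i+1} = (2376 - m_{i+1}^2)/d_i, a_{i+1} = floor((a_0 + m_{i+1})/d_{i+1}):
  m_1 = 1*48 - 0 = 48, d_1 = (2376 - 48^2)/1 = 72/1 = 72, a_1 = floor((48 + 48)/72) = 1.
  m_2 = 72*1 - 48 = 24, d_2 = (2376 - 24^2)/72 = 1800/72 = 25, a_2 = floor((48 + 24)/25) = 2.
  m_3 = 25*2 - 24 = 26, d_3 = (2376 - 26^2)/25 = 1700/25 = 68, a_3 = floor((48 + 26)/68) = 1.
  m_4 = 68*1 - 26 = 42, d_4 = (2376 - 42^2)/68 = 612/68 = 9, a_4 = floor((48 + 42)/9) = 10.
  m_5 = 9*10 - 42 = 48, d_5 = (2376 - 48^2)/9 = 72/9 = 8, a_5 = floor((48 + 48)/8) = 12.
  m_6 = 8*12 - 48 = 48, d_6 = (2376 - 48^2)/8 = 72/8 = 9, a_6 = floor((48 + 48)/9) = 10.
  m_7 = 9*10 - 48 = 42, d_7 = (2376 - 42^2)/9 = 612/9 = 68, a_7 = floor((48 + 42)/68) = 1.
  m_8 = 68*1 - 42 = 26, d_8 = (2376 - 26^2)/68 = 1700/68 = 25, a_8 = floor((48 + 26)/25) = 2.
  m_9 = 25*2 - 26 = 24, d_9 = (2376 - 24^2)/25 = 1800/25 = 72, a_9 = floor((48 + 24)/72) = 1.
  m_10 = 72*1 - 24 = 48, d_10 = (2376 - 48^2)/72 = 72/72 = 1, a_10 = floor((48 + 48)/1) = 96.
  m_11 = 1*96 - 48 = 48, d_11 = (2376 - 48^2)/1 = 72/1 = 72: (m_11, d_11) = (m_1, d_1) = (48, 72), so from here the quotients repeat a_1, ..., a_10; the period length is 10.
So sqrt(2376) = [48; (1, 2, 1, 10, 12, 10, 1, 2, 1, 96)] with period length k = 10.
k is even, so the fundamental solution of x^2 - 2376y^2 = 1 is (p_{k-1}, q_{k-1}) = (p_9, q_9); compute convergents through index 9.
Convergents (p_i = a_i*p_{i-1} + p_{i-2}, q_i = a_i*q_{i-1} + q_{i-2} with p_{-2}=0, p_{-1}=1, q_{-2}=1, q_{-1}=0):
  i=0: a_0=48, p_0 = 48*1 + 0 = 48, q_0 = 48*0 + 1 = 1.
  i=1: a_1=1, p_1 = 1*48 + 1 = 49, q_1 = 1*1 + 0 = 1.
  i=2: a_2=2, p_2 = 2*49 + 48 = 146, q_2 = 2*1 + 1 = 3.
  i=3: a_3=1, p_3 = 1*146 + 49 = 195, q_3 = 1*3 + 1 = 4.
  i=4: a_4=10, p_4 = 10*195 + 146 = 2096, q_4 = 10*4 + 3 = 43.
  i=5: a_5=12, p_5 = 12*2096 + 195 = 25347, q_5 = 12*43 + 4 = 520.
  i=6: a_6=10, p_6 = 10*25347 + 2096 = 255566, q_6 = 10*520 + 43 = 5243.
  i=7: a_7=1, p_7 = 1*255566 + 25347 = 280913, q_7 = 1*5243 + 520 = 5763.
  i=8: a_8=2, p_8 = 2*280913 + 255566 = 817392, q_8 = 2*5763 + 5243 = 16769.
  i=9: a_9=1, p_9 = 1*817392 + 280913 = 1098305, q_9 = 1*16769 + 5763 = 22532.
Check: 1098305^2 - 2376*22532^2 = 1206273873025 - 1206273873024 = 1, so (x, y) = (1098305, 22532) solves the equation, and by the theorem it is the least positive solution.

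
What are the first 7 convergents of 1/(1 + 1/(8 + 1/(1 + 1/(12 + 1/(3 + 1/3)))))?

0/1, 1/1, 8/9, 9/10, 116/129, 357/397, 1187/1320

Using the convergent recurrence p_i = a_i*p_{i-1} + p_{i-2}, q_i = a_i*q_{i-1} + q_{i-2} with p_{-2}=0, p_{-1}=1, q_{-2}=1, q_{-1}=0:
  i=0: a_0=0, p_0 = 0*1 + 0 = 0, q_0 = 0*0 + 1 = 1.
  i=1: a_1=1, p_1 = 1*0 + 1 = 1, q_1 = 1*1 + 0 = 1.
  i=2: a_2=8, p_2 = 8*1 + 0 = 8, q_2 = 8*1 + 1 = 9.
  i=3: a_3=1, p_3 = 1*8 + 1 = 9, q_3 = 1*9 + 1 = 10.
  i=4: a_4=12, p_4 = 12*9 + 8 = 116, q_4 = 12*10 + 9 = 129.
  i=5: a_5=3, p_5 = 3*116 + 9 = 357, q_5 = 3*129 + 10 = 397.
  i=6: a_6=3, p_6 = 3*357 + 116 = 1187, q_6 = 3*397 + 129 = 1320.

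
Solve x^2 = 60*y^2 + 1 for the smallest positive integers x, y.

(x, y) = (31, 4)

First expand sqrt(60) as a continued fraction. With x_i = (sqrt(60) + m_i)/d_i and (m_0, d_0) = (0, 1): a_0 = floor(sqrt(60)) = 7, since 7^2 = 49 <= 60 < 64 = 8^2.
Iterate m_{i+1} = d_i*a_i - m_i, d_{i+1} = (60 - m_{i+1}^2)/d_i, a_{i+1} = floor((a_0 + m_{i+1})/d_{i+1}):
  m_1 = 1*7 - 0 = 7, d_1 = (60 - 7^2)/1 = 11/1 = 11, a_1 = floor((7 + 7)/11) = 1.
  m_2 = 11*1 - 7 = 4, d_2 = (60 - 4^2)/11 = 44/11 = 4, a_2 = floor((7 + 4)/4) = 2.
  m_3 = 4*2 - 4 = 4, d_3 = (60 - 4^2)/4 = 44/4 = 11, a_3 = floor((7 + 4)/11) = 1.
  m_4 = 11*1 - 4 = 7, d_4 = (60 - 7^2)/11 = 11/11 = 1, a_4 = floor((7 + 7)/1) = 14.
  m_5 = 1*14 - 7 = 7, d_5 = (60 - 7^2)/1 = 11/1 = 11: (m_5, d_5) = (m_1, d_1) = (7, 11), so from here the quotients repeat a_1, ..., a_4; the period length is 4.
So sqrt(60) = [7; (1, 2, 1, 14)] with period length k = 4.
k is even, so the fundamental solution of x^2 - 60y^2 = 1 is (p_{k-1}, q_{k-1}) = (p_3, q_3); compute convergents through index 3.
Convergents (p_i = a_i*p_{i-1} + p_{i-2}, q_i = a_i*q_{i-1} + q_{i-2} with p_{-2}=0, p_{-1}=1, q_{-2}=1, q_{-1}=0):
  i=0: a_0=7, p_0 = 7*1 + 0 = 7, q_0 = 7*0 + 1 = 1.
  i=1: a_1=1, p_1 = 1*7 + 1 = 8, q_1 = 1*1 + 0 = 1.
  i=2: a_2=2, p_2 = 2*8 + 7 = 23, q_2 = 2*1 + 1 = 3.
  i=3: a_3=1, p_3 = 1*23 + 8 = 31, q_3 = 1*3 + 1 = 4.
Check: 31^2 - 60*4^2 = 961 - 960 = 1, so (x, y) = (31, 4) solves the equation, and by the theorem it is the least positive solution.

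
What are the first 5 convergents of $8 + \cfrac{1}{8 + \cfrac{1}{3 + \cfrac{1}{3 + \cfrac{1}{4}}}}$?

Using the convergent recurrence p_i = a_i*p_{i-1} + p_{i-2}, q_i = a_i*q_{i-1} + q_{i-2} with p_{-2}=0, p_{-1}=1, q_{-2}=1, q_{-1}=0:
  i=0: a_0=8, p_0 = 8*1 + 0 = 8, q_0 = 8*0 + 1 = 1.
  i=1: a_1=8, p_1 = 8*8 + 1 = 65, q_1 = 8*1 + 0 = 8.
  i=2: a_2=3, p_2 = 3*65 + 8 = 203, q_2 = 3*8 + 1 = 25.
  i=3: a_3=3, p_3 = 3*203 + 65 = 674, q_3 = 3*25 + 8 = 83.
  i=4: a_4=4, p_4 = 4*674 + 203 = 2899, q_4 = 4*83 + 25 = 357.

8/1, 65/8, 203/25, 674/83, 2899/357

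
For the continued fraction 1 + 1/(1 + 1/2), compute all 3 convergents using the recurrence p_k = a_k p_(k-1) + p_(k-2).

1/1, 2/1, 5/3

Using the convergent recurrence p_i = a_i*p_{i-1} + p_{i-2}, q_i = a_i*q_{i-1} + q_{i-2} with p_{-2}=0, p_{-1}=1, q_{-2}=1, q_{-1}=0:
  i=0: a_0=1, p_0 = 1*1 + 0 = 1, q_0 = 1*0 + 1 = 1.
  i=1: a_1=1, p_1 = 1*1 + 1 = 2, q_1 = 1*1 + 0 = 1.
  i=2: a_2=2, p_2 = 2*2 + 1 = 5, q_2 = 2*1 + 1 = 3.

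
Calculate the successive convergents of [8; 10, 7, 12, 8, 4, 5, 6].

Using the convergent recurrence p_i = a_i*p_{i-1} + p_{i-2}, q_i = a_i*q_{i-1} + q_{i-2} with p_{-2}=0, p_{-1}=1, q_{-2}=1, q_{-1}=0:
  i=0: a_0=8, p_0 = 8*1 + 0 = 8, q_0 = 8*0 + 1 = 1.
  i=1: a_1=10, p_1 = 10*8 + 1 = 81, q_1 = 10*1 + 0 = 10.
  i=2: a_2=7, p_2 = 7*81 + 8 = 575, q_2 = 7*10 + 1 = 71.
  i=3: a_3=12, p_3 = 12*575 + 81 = 6981, q_3 = 12*71 + 10 = 862.
  i=4: a_4=8, p_4 = 8*6981 + 575 = 56423, q_4 = 8*862 + 71 = 6967.
  i=5: a_5=4, p_5 = 4*56423 + 6981 = 232673, q_5 = 4*6967 + 862 = 28730.
  i=6: a_6=5, p_6 = 5*232673 + 56423 = 1219788, q_6 = 5*28730 + 6967 = 150617.
  i=7: a_7=6, p_7 = 6*1219788 + 232673 = 7551401, q_7 = 6*150617 + 28730 = 932432.

8/1, 81/10, 575/71, 6981/862, 56423/6967, 232673/28730, 1219788/150617, 7551401/932432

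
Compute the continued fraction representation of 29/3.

Run the Euclidean algorithm on 29 and 3; the successive quotients are the partial quotients a_0, a_1, ... (each step inverts the fractional part left over by the previous one):
  29 = 9*3 + 2, so a_0 = 9.
  3 = 1*2 + 1, so a_1 = 1.
  2 = 2*1 + 0, so a_2 = 2.
The remainder reaches 0 after 3 divisions, so the expansion has 3 partial quotients, read off in order.

[9; 1, 2]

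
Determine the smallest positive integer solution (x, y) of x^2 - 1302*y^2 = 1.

(x, y) = (433, 12)

First expand sqrt(1302) as a continued fraction. With x_i = (sqrt(1302) + m_i)/d_i and (m_0, d_0) = (0, 1): a_0 = floor(sqrt(1302)) = 36, since 36^2 = 1296 <= 1302 < 1369 = 37^2.
Iterate m_{i+1} = d_i*a_i - m_i, d_{i+1} = (1302 - m_{i+1}^2)/d_i, a_{i+1} = floor((a_0 + m_{i+1})/d_{i+1}):
  m_1 = 1*36 - 0 = 36, d_1 = (1302 - 36^2)/1 = 6/1 = 6, a_1 = floor((36 + 36)/6) = 12.
  m_2 = 6*12 - 36 = 36, d_2 = (1302 - 36^2)/6 = 6/6 = 1, a_2 = floor((36 + 36)/1) = 72.
  m_3 = 1*72 - 36 = 36, d_3 = (1302 - 36^2)/1 = 6/1 = 6: (m_3, d_3) = (m_1, d_1) = (36, 6), so from here the quotients repeat a_1, a_2; the period length is 2.
So sqrt(1302) = [36; (12, 72)] with period length k = 2.
k is even, so the fundamental solution of x^2 - 1302y^2 = 1 is (p_{k-1}, q_{k-1}) = (p_1, q_1); compute convergents through index 1.
Convergents (p_i = a_i*p_{i-1} + p_{i-2}, q_i = a_i*q_{i-1} + q_{i-2} with p_{-2}=0, p_{-1}=1, q_{-2}=1, q_{-1}=0):
  i=0: a_0=36, p_0 = 36*1 + 0 = 36, q_0 = 36*0 + 1 = 1.
  i=1: a_1=12, p_1 = 12*36 + 1 = 433, q_1 = 12*1 + 0 = 12.
Check: 433^2 - 1302*12^2 = 187489 - 187488 = 1, so (x, y) = (433, 12) solves the equation, and by the theorem it is the least positive solution.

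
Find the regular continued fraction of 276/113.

[2; 2, 3, 1, 5, 2]

Run the Euclidean algorithm on 276 and 113; the successive quotients are the partial quotients a_0, a_1, ... (each step inverts the fractional part left over by the previous one):
  276 = 2*113 + 50, so a_0 = 2.
  113 = 2*50 + 13, so a_1 = 2.
  50 = 3*13 + 11, so a_2 = 3.
  13 = 1*11 + 2, so a_3 = 1.
  11 = 5*2 + 1, so a_4 = 5.
  2 = 2*1 + 0, so a_5 = 2.
The remainder reaches 0 after 6 divisions, so the expansion has 6 partial quotients, read off in order.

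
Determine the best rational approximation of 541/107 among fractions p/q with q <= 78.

Expand x = 541/107 as a continued fraction with the Euclidean algorithm:
  541 = 5*107 + 6, so a_0 = 5.
  107 = 17*6 + 5, so a_1 = 17.
  6 = 1*5 + 1, so a_2 = 1.
  5 = 5*1 + 0, so a_3 = 5.
so x = [5; 17, 1, 5].
Convergents (p_i = a_i*p_{i-1} + p_{i-2}, q_i = a_i*q_{i-1} + q_{i-2} with p_{-2}=0, p_{-1}=1, q_{-2}=1, q_{-1}=0), until the denominator exceeds 78:
  i=0: a_0=5, p_0 = 5*1 + 0 = 5, q_0 = 5*0 + 1 = 1.
  i=1: a_1=17, p_1 = 17*5 + 1 = 86, q_1 = 17*1 + 0 = 17.
  i=2: a_2=1, p_2 = 1*86 + 5 = 91, q_2 = 1*17 + 1 = 18.
  i=3: a_3=5, p_3 = 5*91 + 86 = 541, q_3 = 5*18 + 17 = 107.
q_3 = 107 > 78, so the last convergent with denominator <= 78 is p_2/q_2 = 91/18.
The closest fraction with denominator <= 78 is either p_2/q_2 or the intermediate fraction (k*p_2 + p_1)/(k*q_2 + q_1) with the largest k >= 1 whose denominator stays <= 78; these approach x as k grows, and every other convergent or intermediate fraction in range is farther away.
Largest k: floor((78 - q_1)/q_2) = floor((78 - 17)/18) = 3.
That gives (3*91 + 86)/(3*18 + 17) = 359/71.
Compare the errors: |x - 91/18| = |541*18 - 91*107|/(107*18) = 1/1926, and |x - 359/71| = |541*71 - 359*107|/(107*71) = 2/7597.
Cross-multiplying, 2*1926 = 3852 < 7597 = 1*7597, so 2/7597 is smaller: the intermediate fraction 359/71 is closer to x than 91/18.

359/71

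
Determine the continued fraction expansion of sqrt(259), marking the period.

Write x_i = (sqrt(259) + m_i)/d_i with (m_0, d_0) = (0, 1). a_0 = floor(sqrt(259)) = 16, since 16^2 = 256 <= 259 < 289 = 17^2.
Iterate m_{i+1} = d_i*a_i - m_i, d_{i+1} = (259 - m_{i+1}^2)/d_i, a_{i+1} = floor((a_0 + m_{i+1})/d_{i+1}):
  m_1 = 1*16 - 0 = 16, d_1 = (259 - 16^2)/1 = 3/1 = 3, a_1 = floor((16 + 16)/3) = 10.
  m_2 = 3*10 - 16 = 14, d_2 = (259 - 14^2)/3 = 63/3 = 21, a_2 = floor((16 + 14)/21) = 1.
  m_3 = 21*1 - 14 = 7, d_3 = (259 - 7^2)/21 = 210/21 = 10, a_3 = floor((16 + 7)/10) = 2.
  m_4 = 10*2 - 7 = 13, d_4 = (259 - 13^2)/10 = 90/10 = 9, a_4 = floor((16 + 13)/9) = 3.
  m_5 = 9*3 - 13 = 14, d_5 = (259 - 14^2)/9 = 63/9 = 7, a_5 = floor((16 + 14)/7) = 4.
  m_6 = 7*4 - 14 = 14, d_6 = (259 - 14^2)/7 = 63/7 = 9, a_6 = floor((16 + 14)/9) = 3.
  m_7 = 9*3 - 14 = 13, d_7 = (259 - 13^2)/9 = 90/9 = 10, a_7 = floor((16 + 13)/10) = 2.
  m_8 = 10*2 - 13 = 7, d_8 = (259 - 7^2)/10 = 210/10 = 21, a_8 = floor((16 + 7)/21) = 1.
  m_9 = 21*1 - 7 = 14, d_9 = (259 - 14^2)/21 = 63/21 = 3, a_9 = floor((16 + 14)/3) = 10.
  m_10 = 3*10 - 14 = 16, d_10 = (259 - 16^2)/3 = 3/3 = 1, a_10 = floor((16 + 16)/1) = 32.
  m_11 = 1*32 - 16 = 16, d_11 = (259 - 16^2)/1 = 3/1 = 3: (m_11, d_11) = (m_1, d_1) = (16, 3), so from here the quotients repeat a_1, ..., a_10; the period length is 10.
Hence the expansion of sqrt(259) is a_0 = 16 followed by the repeating block 10, 1, 2, 3, 4, 3, 2, 1, 10, 32 (period 10).

[16; (10, 1, 2, 3, 4, 3, 2, 1, 10, 32)]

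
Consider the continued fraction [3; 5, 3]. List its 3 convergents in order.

Using the convergent recurrence p_i = a_i*p_{i-1} + p_{i-2}, q_i = a_i*q_{i-1} + q_{i-2} with p_{-2}=0, p_{-1}=1, q_{-2}=1, q_{-1}=0:
  i=0: a_0=3, p_0 = 3*1 + 0 = 3, q_0 = 3*0 + 1 = 1.
  i=1: a_1=5, p_1 = 5*3 + 1 = 16, q_1 = 5*1 + 0 = 5.
  i=2: a_2=3, p_2 = 3*16 + 3 = 51, q_2 = 3*5 + 1 = 16.

3/1, 16/5, 51/16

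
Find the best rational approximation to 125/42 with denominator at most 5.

3/1

Expand x = 125/42 as a continued fraction with the Euclidean algorithm:
  125 = 2*42 + 41, so a_0 = 2.
  42 = 1*41 + 1, so a_1 = 1.
  41 = 41*1 + 0, so a_2 = 41.
so x = [2; 1, 41].
Convergents (p_i = a_i*p_{i-1} + p_{i-2}, q_i = a_i*q_{i-1} + q_{i-2} with p_{-2}=0, p_{-1}=1, q_{-2}=1, q_{-1}=0), until the denominator exceeds 5:
  i=0: a_0=2, p_0 = 2*1 + 0 = 2, q_0 = 2*0 + 1 = 1.
  i=1: a_1=1, p_1 = 1*2 + 1 = 3, q_1 = 1*1 + 0 = 1.
  i=2: a_2=41, p_2 = 41*3 + 2 = 125, q_2 = 41*1 + 1 = 42.
q_2 = 42 > 5, so the last convergent with denominator <= 5 is p_1/q_1 = 3/1.
The closest fraction with denominator <= 5 is either p_1/q_1 or the intermediate fraction (k*p_1 + p_0)/(k*q_1 + q_0) with the largest k >= 1 whose denominator stays <= 5; these approach x as k grows, and every other convergent or intermediate fraction in range is farther away.
Largest k: floor((5 - q_0)/q_1) = floor((5 - 1)/1) = 4.
That gives (4*3 + 2)/(4*1 + 1) = 14/5.
Compare the errors: |x - 3/1| = |125*1 - 3*42|/(42*1) = 1/42, and |x - 14/5| = |125*5 - 14*42|/(42*5) = 37/210.
Cross-multiplying, 1*210 = 210 < 1554 = 37*42, so 1/42 is smaller: the convergent 3/1 is closer to x than 14/5.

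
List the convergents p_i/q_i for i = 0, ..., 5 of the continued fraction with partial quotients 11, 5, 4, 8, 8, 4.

11/1, 56/5, 235/21, 1936/173, 15723/1405, 64828/5793

Using the convergent recurrence p_i = a_i*p_{i-1} + p_{i-2}, q_i = a_i*q_{i-1} + q_{i-2} with p_{-2}=0, p_{-1}=1, q_{-2}=1, q_{-1}=0:
  i=0: a_0=11, p_0 = 11*1 + 0 = 11, q_0 = 11*0 + 1 = 1.
  i=1: a_1=5, p_1 = 5*11 + 1 = 56, q_1 = 5*1 + 0 = 5.
  i=2: a_2=4, p_2 = 4*56 + 11 = 235, q_2 = 4*5 + 1 = 21.
  i=3: a_3=8, p_3 = 8*235 + 56 = 1936, q_3 = 8*21 + 5 = 173.
  i=4: a_4=8, p_4 = 8*1936 + 235 = 15723, q_4 = 8*173 + 21 = 1405.
  i=5: a_5=4, p_5 = 4*15723 + 1936 = 64828, q_5 = 4*1405 + 173 = 5793.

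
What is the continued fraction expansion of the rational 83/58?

Run the Euclidean algorithm on 83 and 58; the successive quotients are the partial quotients a_0, a_1, ... (each step inverts the fractional part left over by the previous one):
  83 = 1*58 + 25, so a_0 = 1.
  58 = 2*25 + 8, so a_1 = 2.
  25 = 3*8 + 1, so a_2 = 3.
  8 = 8*1 + 0, so a_3 = 8.
The remainder reaches 0 after 4 divisions, so the expansion has 4 partial quotients, read off in order.

[1; 2, 3, 8]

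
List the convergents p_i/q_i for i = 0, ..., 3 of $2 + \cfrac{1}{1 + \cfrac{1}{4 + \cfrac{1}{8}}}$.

Using the convergent recurrence p_i = a_i*p_{i-1} + p_{i-2}, q_i = a_i*q_{i-1} + q_{i-2} with p_{-2}=0, p_{-1}=1, q_{-2}=1, q_{-1}=0:
  i=0: a_0=2, p_0 = 2*1 + 0 = 2, q_0 = 2*0 + 1 = 1.
  i=1: a_1=1, p_1 = 1*2 + 1 = 3, q_1 = 1*1 + 0 = 1.
  i=2: a_2=4, p_2 = 4*3 + 2 = 14, q_2 = 4*1 + 1 = 5.
  i=3: a_3=8, p_3 = 8*14 + 3 = 115, q_3 = 8*5 + 1 = 41.

2/1, 3/1, 14/5, 115/41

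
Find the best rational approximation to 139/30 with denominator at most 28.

88/19

Expand x = 139/30 as a continued fraction with the Euclidean algorithm:
  139 = 4*30 + 19, so a_0 = 4.
  30 = 1*19 + 11, so a_1 = 1.
  19 = 1*11 + 8, so a_2 = 1.
  11 = 1*8 + 3, so a_3 = 1.
  8 = 2*3 + 2, so a_4 = 2.
  3 = 1*2 + 1, so a_5 = 1.
  2 = 2*1 + 0, so a_6 = 2.
so x = [4; 1, 1, 1, 2, 1, 2].
Convergents (p_i = a_i*p_{i-1} + p_{i-2}, q_i = a_i*q_{i-1} + q_{i-2} with p_{-2}=0, p_{-1}=1, q_{-2}=1, q_{-1}=0), until the denominator exceeds 28:
  i=0: a_0=4, p_0 = 4*1 + 0 = 4, q_0 = 4*0 + 1 = 1.
  i=1: a_1=1, p_1 = 1*4 + 1 = 5, q_1 = 1*1 + 0 = 1.
  i=2: a_2=1, p_2 = 1*5 + 4 = 9, q_2 = 1*1 + 1 = 2.
  i=3: a_3=1, p_3 = 1*9 + 5 = 14, q_3 = 1*2 + 1 = 3.
  i=4: a_4=2, p_4 = 2*14 + 9 = 37, q_4 = 2*3 + 2 = 8.
  i=5: a_5=1, p_5 = 1*37 + 14 = 51, q_5 = 1*8 + 3 = 11.
  i=6: a_6=2, p_6 = 2*51 + 37 = 139, q_6 = 2*11 + 8 = 30.
q_6 = 30 > 28, so the last convergent with denominator <= 28 is p_5/q_5 = 51/11.
The closest fraction with denominator <= 28 is either p_5/q_5 or the intermediate fraction (k*p_5 + p_4)/(k*q_5 + q_4) with the largest k >= 1 whose denominator stays <= 28; these approach x as k grows, and every other convergent or intermediate fraction in range is farther away.
Largest k: floor((28 - q_4)/q_5) = floor((28 - 8)/11) = 1.
That gives (1*51 + 37)/(1*11 + 8) = 88/19.
Compare the errors: |x - 51/11| = |139*11 - 51*30|/(30*11) = 1/330, and |x - 88/19| = |139*19 - 88*30|/(30*19) = 1/570.
Cross-multiplying, 1*330 = 330 < 570 = 1*570, so 1/570 is smaller: the intermediate fraction 88/19 is closer to x than 51/11.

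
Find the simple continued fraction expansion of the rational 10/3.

Run the Euclidean algorithm on 10 and 3; the successive quotients are the partial quotients a_0, a_1, ... (each step inverts the fractional part left over by the previous one):
  10 = 3*3 + 1, so a_0 = 3.
  3 = 3*1 + 0, so a_1 = 3.
The remainder reaches 0 after 2 divisions, so the expansion has 2 partial quotients, read off in order.

[3; 3]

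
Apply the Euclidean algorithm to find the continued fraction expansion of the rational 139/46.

[3; 46]

Run the Euclidean algorithm on 139 and 46; the successive quotients are the partial quotients a_0, a_1, ... (each step inverts the fractional part left over by the previous one):
  139 = 3*46 + 1, so a_0 = 3.
  46 = 46*1 + 0, so a_1 = 46.
The remainder reaches 0 after 2 divisions, so the expansion has 2 partial quotients, read off in order.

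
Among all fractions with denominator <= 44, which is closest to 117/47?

Expand x = 117/47 as a continued fraction with the Euclidean algorithm:
  117 = 2*47 + 23, so a_0 = 2.
  47 = 2*23 + 1, so a_1 = 2.
  23 = 23*1 + 0, so a_2 = 23.
so x = [2; 2, 23].
Convergents (p_i = a_i*p_{i-1} + p_{i-2}, q_i = a_i*q_{i-1} + q_{i-2} with p_{-2}=0, p_{-1}=1, q_{-2}=1, q_{-1}=0), until the denominator exceeds 44:
  i=0: a_0=2, p_0 = 2*1 + 0 = 2, q_0 = 2*0 + 1 = 1.
  i=1: a_1=2, p_1 = 2*2 + 1 = 5, q_1 = 2*1 + 0 = 2.
  i=2: a_2=23, p_2 = 23*5 + 2 = 117, q_2 = 23*2 + 1 = 47.
q_2 = 47 > 44, so the last convergent with denominator <= 44 is p_1/q_1 = 5/2.
The closest fraction with denominator <= 44 is either p_1/q_1 or the intermediate fraction (k*p_1 + p_0)/(k*q_1 + q_0) with the largest k >= 1 whose denominator stays <= 44; these approach x as k grows, and every other convergent or intermediate fraction in range is farther away.
Largest k: floor((44 - q_0)/q_1) = floor((44 - 1)/2) = 21.
That gives (21*5 + 2)/(21*2 + 1) = 107/43.
Compare the errors: |x - 5/2| = |117*2 - 5*47|/(47*2) = 1/94, and |x - 107/43| = |117*43 - 107*47|/(47*43) = 2/2021.
Cross-multiplying, 2*94 = 188 < 2021 = 1*2021, so 2/2021 is smaller: the intermediate fraction 107/43 is closer to x than 5/2.

107/43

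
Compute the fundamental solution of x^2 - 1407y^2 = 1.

First expand sqrt(1407) as a continued fraction. With x_i = (sqrt(1407) + m_i)/d_i and (m_0, d_0) = (0, 1): a_0 = floor(sqrt(1407)) = 37, since 37^2 = 1369 <= 1407 < 1444 = 38^2.
Iterate m_{i+1} = d_i*a_i - m_i, d_{i+1} = (1407 - m_{i+1}^2)/d_i, a_{i+1} = floor((a_0 + m_{i+1})/d_{i+1}):
  m_1 = 1*37 - 0 = 37, d_1 = (1407 - 37^2)/1 = 38/1 = 38, a_1 = floor((37 + 37)/38) = 1.
  m_2 = 38*1 - 37 = 1, d_2 = (1407 - 1^2)/38 = 1406/38 = 37, a_2 = floor((37 + 1)/37) = 1.
  m_3 = 37*1 - 1 = 36, d_3 = (1407 - 36^2)/37 = 111/37 = 3, a_3 = floor((37 + 36)/3) = 24.
  m_4 = 3*24 - 36 = 36, d_4 = (1407 - 36^2)/3 = 111/3 = 37, a_4 = floor((37 + 36)/37) = 1.
  m_5 = 37*1 - 36 = 1, d_5 = (1407 - 1^2)/37 = 1406/37 = 38, a_5 = floor((37 + 1)/38) = 1.
  m_6 = 38*1 - 1 = 37, d_6 = (1407 - 37^2)/38 = 38/38 = 1, a_6 = floor((37 + 37)/1) = 74.
  m_7 = 1*74 - 37 = 37, d_7 = (1407 - 37^2)/1 = 38/1 = 38: (m_7, d_7) = (m_1, d_1) = (37, 38), so from here the quotients repeat a_1, ..., a_6; the period length is 6.
So sqrt(1407) = [37; (1, 1, 24, 1, 1, 74)] with period length k = 6.
k is even, so the fundamental solution of x^2 - 1407y^2 = 1 is (p_{k-1}, q_{k-1}) = (p_5, q_5); compute convergents through index 5.
Convergents (p_i = a_i*p_{i-1} + p_{i-2}, q_i = a_i*q_{i-1} + q_{i-2} with p_{-2}=0, p_{-1}=1, q_{-2}=1, q_{-1}=0):
  i=0: a_0=37, p_0 = 37*1 + 0 = 37, q_0 = 37*0 + 1 = 1.
  i=1: a_1=1, p_1 = 1*37 + 1 = 38, q_1 = 1*1 + 0 = 1.
  i=2: a_2=1, p_2 = 1*38 + 37 = 75, q_2 = 1*1 + 1 = 2.
  i=3: a_3=24, p_3 = 24*75 + 38 = 1838, q_3 = 24*2 + 1 = 49.
  i=4: a_4=1, p_4 = 1*1838 + 75 = 1913, q_4 = 1*49 + 2 = 51.
  i=5: a_5=1, p_5 = 1*1913 + 1838 = 3751, q_5 = 1*51 + 49 = 100.
Check: 3751^2 - 1407*100^2 = 14070001 - 14070000 = 1, so (x, y) = (3751, 100) solves the equation, and by the theorem it is the least positive solution.

(x, y) = (3751, 100)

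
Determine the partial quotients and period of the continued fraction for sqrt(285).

Write x_i = (sqrt(285) + m_i)/d_i with (m_0, d_0) = (0, 1). a_0 = floor(sqrt(285)) = 16, since 16^2 = 256 <= 285 < 289 = 17^2.
Iterate m_{i+1} = d_i*a_i - m_i, d_{i+1} = (285 - m_{i+1}^2)/d_i, a_{i+1} = floor((a_0 + m_{i+1})/d_{i+1}):
  m_1 = 1*16 - 0 = 16, d_1 = (285 - 16^2)/1 = 29/1 = 29, a_1 = floor((16 + 16)/29) = 1.
  m_2 = 29*1 - 16 = 13, d_2 = (285 - 13^2)/29 = 116/29 = 4, a_2 = floor((16 + 13)/4) = 7.
  m_3 = 4*7 - 13 = 15, d_3 = (285 - 15^2)/4 = 60/4 = 15, a_3 = floor((16 + 15)/15) = 2.
  m_4 = 15*2 - 15 = 15, d_4 = (285 - 15^2)/15 = 60/15 = 4, a_4 = floor((16 + 15)/4) = 7.
  m_5 = 4*7 - 15 = 13, d_5 = (285 - 13^2)/4 = 116/4 = 29, a_5 = floor((16 + 13)/29) = 1.
  m_6 = 29*1 - 13 = 16, d_6 = (285 - 16^2)/29 = 29/29 = 1, a_6 = floor((16 + 16)/1) = 32.
  m_7 = 1*32 - 16 = 16, d_7 = (285 - 16^2)/1 = 29/1 = 29: (m_7, d_7) = (m_1, d_1) = (16, 29), so from here the quotients repeat a_1, ..., a_6; the period length is 6.
Hence the expansion of sqrt(285) is a_0 = 16 followed by the repeating block 1, 7, 2, 7, 1, 32 (period 6).

[16; (1, 7, 2, 7, 1, 32)]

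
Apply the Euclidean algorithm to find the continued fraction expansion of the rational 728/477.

Run the Euclidean algorithm on 728 and 477; the successive quotients are the partial quotients a_0, a_1, ... (each step inverts the fractional part left over by the previous one):
  728 = 1*477 + 251, so a_0 = 1.
  477 = 1*251 + 226, so a_1 = 1.
  251 = 1*226 + 25, so a_2 = 1.
  226 = 9*25 + 1, so a_3 = 9.
  25 = 25*1 + 0, so a_4 = 25.
The remainder reaches 0 after 5 divisions, so the expansion has 5 partial quotients, read off in order.

[1; 1, 1, 9, 25]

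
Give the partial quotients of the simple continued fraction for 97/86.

[1; 7, 1, 4, 2]

Run the Euclidean algorithm on 97 and 86; the successive quotients are the partial quotients a_0, a_1, ... (each step inverts the fractional part left over by the previous one):
  97 = 1*86 + 11, so a_0 = 1.
  86 = 7*11 + 9, so a_1 = 7.
  11 = 1*9 + 2, so a_2 = 1.
  9 = 4*2 + 1, so a_3 = 4.
  2 = 2*1 + 0, so a_4 = 2.
The remainder reaches 0 after 5 divisions, so the expansion has 5 partial quotients, read off in order.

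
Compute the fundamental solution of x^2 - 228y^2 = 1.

First expand sqrt(228) as a continued fraction. With x_i = (sqrt(228) + m_i)/d_i and (m_0, d_0) = (0, 1): a_0 = floor(sqrt(228)) = 15, since 15^2 = 225 <= 228 < 256 = 16^2.
Iterate m_{i+1} = d_i*a_i - m_i, d_{i+1} = (228 - m_{i+1}^2)/d_i, a_{i+1} = floor((a_0 + m_{i+1})/d_{i+1}):
  m_1 = 1*15 - 0 = 15, d_1 = (228 - 15^2)/1 = 3/1 = 3, a_1 = floor((15 + 15)/3) = 10.
  m_2 = 3*10 - 15 = 15, d_2 = (228 - 15^2)/3 = 3/3 = 1, a_2 = floor((15 + 15)/1) = 30.
  m_3 = 1*30 - 15 = 15, d_3 = (228 - 15^2)/1 = 3/1 = 3: (m_3, d_3) = (m_1, d_1) = (15, 3), so from here the quotients repeat a_1, a_2; the period length is 2.
So sqrt(228) = [15; (10, 30)] with period length k = 2.
k is even, so the fundamental solution of x^2 - 228y^2 = 1 is (p_{k-1}, q_{k-1}) = (p_1, q_1); compute convergents through index 1.
Convergents (p_i = a_i*p_{i-1} + p_{i-2}, q_i = a_i*q_{i-1} + q_{i-2} with p_{-2}=0, p_{-1}=1, q_{-2}=1, q_{-1}=0):
  i=0: a_0=15, p_0 = 15*1 + 0 = 15, q_0 = 15*0 + 1 = 1.
  i=1: a_1=10, p_1 = 10*15 + 1 = 151, q_1 = 10*1 + 0 = 10.
Check: 151^2 - 228*10^2 = 22801 - 22800 = 1, so (x, y) = (151, 10) solves the equation, and by the theorem it is the least positive solution.

(x, y) = (151, 10)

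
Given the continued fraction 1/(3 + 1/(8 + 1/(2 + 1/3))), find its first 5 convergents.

Using the convergent recurrence p_i = a_i*p_{i-1} + p_{i-2}, q_i = a_i*q_{i-1} + q_{i-2} with p_{-2}=0, p_{-1}=1, q_{-2}=1, q_{-1}=0:
  i=0: a_0=0, p_0 = 0*1 + 0 = 0, q_0 = 0*0 + 1 = 1.
  i=1: a_1=3, p_1 = 3*0 + 1 = 1, q_1 = 3*1 + 0 = 3.
  i=2: a_2=8, p_2 = 8*1 + 0 = 8, q_2 = 8*3 + 1 = 25.
  i=3: a_3=2, p_3 = 2*8 + 1 = 17, q_3 = 2*25 + 3 = 53.
  i=4: a_4=3, p_4 = 3*17 + 8 = 59, q_4 = 3*53 + 25 = 184.

0/1, 1/3, 8/25, 17/53, 59/184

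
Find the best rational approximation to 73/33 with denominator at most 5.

11/5

Expand x = 73/33 as a continued fraction with the Euclidean algorithm:
  73 = 2*33 + 7, so a_0 = 2.
  33 = 4*7 + 5, so a_1 = 4.
  7 = 1*5 + 2, so a_2 = 1.
  5 = 2*2 + 1, so a_3 = 2.
  2 = 2*1 + 0, so a_4 = 2.
so x = [2; 4, 1, 2, 2].
Convergents (p_i = a_i*p_{i-1} + p_{i-2}, q_i = a_i*q_{i-1} + q_{i-2} with p_{-2}=0, p_{-1}=1, q_{-2}=1, q_{-1}=0), until the denominator exceeds 5:
  i=0: a_0=2, p_0 = 2*1 + 0 = 2, q_0 = 2*0 + 1 = 1.
  i=1: a_1=4, p_1 = 4*2 + 1 = 9, q_1 = 4*1 + 0 = 4.
  i=2: a_2=1, p_2 = 1*9 + 2 = 11, q_2 = 1*4 + 1 = 5.
  i=3: a_3=2, p_3 = 2*11 + 9 = 31, q_3 = 2*5 + 4 = 14.
q_3 = 14 > 5, so the last convergent with denominator <= 5 is p_2/q_2 = 11/5.
The closest fraction with denominator <= 5 is either p_2/q_2 or the intermediate fraction (k*p_2 + p_1)/(k*q_2 + q_1) with the largest k >= 1 whose denominator stays <= 5; these approach x as k grows, and every other convergent or intermediate fraction in range is farther away.
Largest k: floor((5 - q_1)/q_2) = floor((5 - 4)/5) = 0.
Since k = 0, no intermediate fraction beyond p_2/q_2 has denominator <= 5, so the convergent 11/5 is the closest (its error is |73*5 - 11*33|/(33*5) = 2/165).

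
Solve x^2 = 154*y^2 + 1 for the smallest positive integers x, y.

(x, y) = (21295, 1716)

First expand sqrt(154) as a continued fraction. With x_i = (sqrt(154) + m_i)/d_i and (m_0, d_0) = (0, 1): a_0 = floor(sqrt(154)) = 12, since 12^2 = 144 <= 154 < 169 = 13^2.
Iterate m_{i+1} = d_i*a_i - m_i, d_{i+1} = (154 - m_{i+1}^2)/d_i, a_{i+1} = floor((a_0 + m_{i+1})/d_{i+1}):
  m_1 = 1*12 - 0 = 12, d_1 = (154 - 12^2)/1 = 10/1 = 10, a_1 = floor((12 + 12)/10) = 2.
  m_2 = 10*2 - 12 = 8, d_2 = (154 - 8^2)/10 = 90/10 = 9, a_2 = floor((12 + 8)/9) = 2.
  m_3 = 9*2 - 8 = 10, d_3 = (154 - 10^2)/9 = 54/9 = 6, a_3 = floor((12 + 10)/6) = 3.
  m_4 = 6*3 - 10 = 8, d_4 = (154 - 8^2)/6 = 90/6 = 15, a_4 = floor((12 + 8)/15) = 1.
  m_5 = 15*1 - 8 = 7, d_5 = (154 - 7^2)/15 = 105/15 = 7, a_5 = floor((12 + 7)/7) = 2.
  m_6 = 7*2 - 7 = 7, d_6 = (154 - 7^2)/7 = 105/7 = 15, a_6 = floor((12 + 7)/15) = 1.
  m_7 = 15*1 - 7 = 8, d_7 = (154 - 8^2)/15 = 90/15 = 6, a_7 = floor((12 + 8)/6) = 3.
  m_8 = 6*3 - 8 = 10, d_8 = (154 - 10^2)/6 = 54/6 = 9, a_8 = floor((12 + 10)/9) = 2.
  m_9 = 9*2 - 10 = 8, d_9 = (154 - 8^2)/9 = 90/9 = 10, a_9 = floor((12 + 8)/10) = 2.
  m_10 = 10*2 - 8 = 12, d_10 = (154 - 12^2)/10 = 10/10 = 1, a_10 = floor((12 + 12)/1) = 24.
  m_11 = 1*24 - 12 = 12, d_11 = (154 - 12^2)/1 = 10/1 = 10: (m_11, d_11) = (m_1, d_1) = (12, 10), so from here the quotients repeat a_1, ..., a_10; the period length is 10.
So sqrt(154) = [12; (2, 2, 3, 1, 2, 1, 3, 2, 2, 24)] with period length k = 10.
k is even, so the fundamental solution of x^2 - 154y^2 = 1 is (p_{k-1}, q_{k-1}) = (p_9, q_9); compute convergents through index 9.
Convergents (p_i = a_i*p_{i-1} + p_{i-2}, q_i = a_i*q_{i-1} + q_{i-2} with p_{-2}=0, p_{-1}=1, q_{-2}=1, q_{-1}=0):
  i=0: a_0=12, p_0 = 12*1 + 0 = 12, q_0 = 12*0 + 1 = 1.
  i=1: a_1=2, p_1 = 2*12 + 1 = 25, q_1 = 2*1 + 0 = 2.
  i=2: a_2=2, p_2 = 2*25 + 12 = 62, q_2 = 2*2 + 1 = 5.
  i=3: a_3=3, p_3 = 3*62 + 25 = 211, q_3 = 3*5 + 2 = 17.
  i=4: a_4=1, p_4 = 1*211 + 62 = 273, q_4 = 1*17 + 5 = 22.
  i=5: a_5=2, p_5 = 2*273 + 211 = 757, q_5 = 2*22 + 17 = 61.
  i=6: a_6=1, p_6 = 1*757 + 273 = 1030, q_6 = 1*61 + 22 = 83.
  i=7: a_7=3, p_7 = 3*1030 + 757 = 3847, q_7 = 3*83 + 61 = 310.
  i=8: a_8=2, p_8 = 2*3847 + 1030 = 8724, q_8 = 2*310 + 83 = 703.
  i=9: a_9=2, p_9 = 2*8724 + 3847 = 21295, q_9 = 2*703 + 310 = 1716.
Check: 21295^2 - 154*1716^2 = 453477025 - 453477024 = 1, so (x, y) = (21295, 1716) solves the equation, and by the theorem it is the least positive solution.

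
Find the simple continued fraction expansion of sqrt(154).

Write x_i = (sqrt(154) + m_i)/d_i with (m_0, d_0) = (0, 1). a_0 = floor(sqrt(154)) = 12, since 12^2 = 144 <= 154 < 169 = 13^2.
Iterate m_{i+1} = d_i*a_i - m_i, d_{i+1} = (154 - m_{i+1}^2)/d_i, a_{i+1} = floor((a_0 + m_{i+1})/d_{i+1}):
  m_1 = 1*12 - 0 = 12, d_1 = (154 - 12^2)/1 = 10/1 = 10, a_1 = floor((12 + 12)/10) = 2.
  m_2 = 10*2 - 12 = 8, d_2 = (154 - 8^2)/10 = 90/10 = 9, a_2 = floor((12 + 8)/9) = 2.
  m_3 = 9*2 - 8 = 10, d_3 = (154 - 10^2)/9 = 54/9 = 6, a_3 = floor((12 + 10)/6) = 3.
  m_4 = 6*3 - 10 = 8, d_4 = (154 - 8^2)/6 = 90/6 = 15, a_4 = floor((12 + 8)/15) = 1.
  m_5 = 15*1 - 8 = 7, d_5 = (154 - 7^2)/15 = 105/15 = 7, a_5 = floor((12 + 7)/7) = 2.
  m_6 = 7*2 - 7 = 7, d_6 = (154 - 7^2)/7 = 105/7 = 15, a_6 = floor((12 + 7)/15) = 1.
  m_7 = 15*1 - 7 = 8, d_7 = (154 - 8^2)/15 = 90/15 = 6, a_7 = floor((12 + 8)/6) = 3.
  m_8 = 6*3 - 8 = 10, d_8 = (154 - 10^2)/6 = 54/6 = 9, a_8 = floor((12 + 10)/9) = 2.
  m_9 = 9*2 - 10 = 8, d_9 = (154 - 8^2)/9 = 90/9 = 10, a_9 = floor((12 + 8)/10) = 2.
  m_10 = 10*2 - 8 = 12, d_10 = (154 - 12^2)/10 = 10/10 = 1, a_10 = floor((12 + 12)/1) = 24.
  m_11 = 1*24 - 12 = 12, d_11 = (154 - 12^2)/1 = 10/1 = 10: (m_11, d_11) = (m_1, d_1) = (12, 10), so from here the quotients repeat a_1, ..., a_10; the period length is 10.
Hence the expansion of sqrt(154) is a_0 = 12 followed by the repeating block 2, 2, 3, 1, 2, 1, 3, 2, 2, 24 (period 10).

[12; (2, 2, 3, 1, 2, 1, 3, 2, 2, 24)]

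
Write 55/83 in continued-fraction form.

[0; 1, 1, 1, 27]

Run the Euclidean algorithm on 55 and 83; the successive quotients are the partial quotients a_0, a_1, ... (each step inverts the fractional part left over by the previous one):
  55 = 0*83 + 55, so a_0 = 0.
  83 = 1*55 + 28, so a_1 = 1.
  55 = 1*28 + 27, so a_2 = 1.
  28 = 1*27 + 1, so a_3 = 1.
  27 = 27*1 + 0, so a_4 = 27.
The remainder reaches 0 after 5 divisions, so the expansion has 5 partial quotients, read off in order.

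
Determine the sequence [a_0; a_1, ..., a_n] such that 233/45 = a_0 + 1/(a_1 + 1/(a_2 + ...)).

Run the Euclidean algorithm on 233 and 45; the successive quotients are the partial quotients a_0, a_1, ... (each step inverts the fractional part left over by the previous one):
  233 = 5*45 + 8, so a_0 = 5.
  45 = 5*8 + 5, so a_1 = 5.
  8 = 1*5 + 3, so a_2 = 1.
  5 = 1*3 + 2, so a_3 = 1.
  3 = 1*2 + 1, so a_4 = 1.
  2 = 2*1 + 0, so a_5 = 2.
The remainder reaches 0 after 6 divisions, so the expansion has 6 partial quotients, read off in order.

[5; 5, 1, 1, 1, 2]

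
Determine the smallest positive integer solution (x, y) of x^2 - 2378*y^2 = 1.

First expand sqrt(2378) as a continued fraction. With x_i = (sqrt(2378) + m_i)/d_i and (m_0, d_0) = (0, 1): a_0 = floor(sqrt(2378)) = 48, since 48^2 = 2304 <= 2378 < 2401 = 49^2.
Iterate m_{i+1} = d_i*a_i - m_i, d_{i+1} = (2378 - m_{i+1}^2)/d_i, a_{i+1} = floor((a_0 + m_{i+1})/d_{i+1}):
  m_1 = 1*48 - 0 = 48, d_1 = (2378 - 48^2)/1 = 74/1 = 74, a_1 = floor((48 + 48)/74) = 1.
  m_2 = 74*1 - 48 = 26, d_2 = (2378 - 26^2)/74 = 1702/74 = 23, a_2 = floor((48 + 26)/23) = 3.
  m_3 = 23*3 - 26 = 43, d_3 = (2378 - 43^2)/23 = 529/23 = 23, a_3 = floor((48 + 43)/23) = 3.
  m_4 = 23*3 - 43 = 26, d_4 = (2378 - 26^2)/23 = 1702/23 = 74, a_4 = floor((48 + 26)/74) = 1.
  m_5 = 74*1 - 26 = 48, d_5 = (2378 - 48^2)/74 = 74/74 = 1, a_5 = floor((48 + 48)/1) = 96.
  m_6 = 1*96 - 48 = 48, d_6 = (2378 - 48^2)/1 = 74/1 = 74: (m_6, d_6) = (m_1, d_1) = (48, 74), so from here the quotients repeat a_1, ..., a_5; the period length is 5.
So sqrt(2378) = [48; (1, 3, 3, 1, 96)] with period length k = 5.
k is odd, so (p_{k-1}, q_{k-1}) only solves x^2 - 2378y^2 = -1 and the fundamental solution of x^2 - 2378y^2 = 1 is (p_{2k-1}, q_{2k-1}) = (p_9, q_9); compute convergents through index 9, running through the period twice.
Convergents (p_i = a_i*p_{i-1} + p_{i-2}, q_i = a_i*q_{i-1} + q_{i-2} with p_{-2}=0, p_{-1}=1, q_{-2}=1, q_{-1}=0):
  i=0: a_0=48, p_0 = 48*1 + 0 = 48, q_0 = 48*0 + 1 = 1.
  i=1: a_1=1, p_1 = 1*48 + 1 = 49, q_1 = 1*1 + 0 = 1.
  i=2: a_2=3, p_2 = 3*49 + 48 = 195, q_2 = 3*1 + 1 = 4.
  i=3: a_3=3, p_3 = 3*195 + 49 = 634, q_3 = 3*4 + 1 = 13.
  i=4: a_4=1, p_4 = 1*634 + 195 = 829, q_4 = 1*13 + 4 = 17.
  i=5: a_5=96, p_5 = 96*829 + 634 = 80218, q_5 = 96*17 + 13 = 1645.
  i=6: a_6=1, p_6 = 1*80218 + 829 = 81047, q_6 = 1*1645 + 17 = 1662.
  i=7: a_7=3, p_7 = 3*81047 + 80218 = 323359, q_7 = 3*1662 + 1645 = 6631.
  i=8: a_8=3, p_8 = 3*323359 + 81047 = 1051124, q_8 = 3*6631 + 1662 = 21555.
  i=9: a_9=1, p_9 = 1*1051124 + 323359 = 1374483, q_9 = 1*21555 + 6631 = 28186.
Indeed p_4^2 - 2378*q_4^2 = 687241 - 687242 = -1, not +1.
Check: 1374483^2 - 2378*28186^2 = 1889203517289 - 1889203517288 = 1, so (x, y) = (1374483, 28186) solves the equation, and by the theorem it is the least positive solution.

(x, y) = (1374483, 28186)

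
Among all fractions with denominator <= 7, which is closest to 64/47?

4/3

Expand x = 64/47 as a continued fraction with the Euclidean algorithm:
  64 = 1*47 + 17, so a_0 = 1.
  47 = 2*17 + 13, so a_1 = 2.
  17 = 1*13 + 4, so a_2 = 1.
  13 = 3*4 + 1, so a_3 = 3.
  4 = 4*1 + 0, so a_4 = 4.
so x = [1; 2, 1, 3, 4].
Convergents (p_i = a_i*p_{i-1} + p_{i-2}, q_i = a_i*q_{i-1} + q_{i-2} with p_{-2}=0, p_{-1}=1, q_{-2}=1, q_{-1}=0), until the denominator exceeds 7:
  i=0: a_0=1, p_0 = 1*1 + 0 = 1, q_0 = 1*0 + 1 = 1.
  i=1: a_1=2, p_1 = 2*1 + 1 = 3, q_1 = 2*1 + 0 = 2.
  i=2: a_2=1, p_2 = 1*3 + 1 = 4, q_2 = 1*2 + 1 = 3.
  i=3: a_3=3, p_3 = 3*4 + 3 = 15, q_3 = 3*3 + 2 = 11.
q_3 = 11 > 7, so the last convergent with denominator <= 7 is p_2/q_2 = 4/3.
The closest fraction with denominator <= 7 is either p_2/q_2 or the intermediate fraction (k*p_2 + p_1)/(k*q_2 + q_1) with the largest k >= 1 whose denominator stays <= 7; these approach x as k grows, and every other convergent or intermediate fraction in range is farther away.
Largest k: floor((7 - q_1)/q_2) = floor((7 - 2)/3) = 1.
That gives (1*4 + 3)/(1*3 + 2) = 7/5.
Compare the errors: |x - 4/3| = |64*3 - 4*47|/(47*3) = 4/141, and |x - 7/5| = |64*5 - 7*47|/(47*5) = 9/235.
Cross-multiplying, 4*235 = 940 < 1269 = 9*141, so 4/141 is smaller: the convergent 4/3 is closer to x than 7/5.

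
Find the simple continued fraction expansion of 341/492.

[0; 1, 2, 3, 1, 6, 1, 4]

Run the Euclidean algorithm on 341 and 492; the successive quotients are the partial quotients a_0, a_1, ... (each step inverts the fractional part left over by the previous one):
  341 = 0*492 + 341, so a_0 = 0.
  492 = 1*341 + 151, so a_1 = 1.
  341 = 2*151 + 39, so a_2 = 2.
  151 = 3*39 + 34, so a_3 = 3.
  39 = 1*34 + 5, so a_4 = 1.
  34 = 6*5 + 4, so a_5 = 6.
  5 = 1*4 + 1, so a_6 = 1.
  4 = 4*1 + 0, so a_7 = 4.
The remainder reaches 0 after 8 divisions, so the expansion has 8 partial quotients, read off in order.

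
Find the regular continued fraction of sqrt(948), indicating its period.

[30; (1, 3, 1, 3, 20, 3, 1, 3, 1, 60)]

Write x_i = (sqrt(948) + m_i)/d_i with (m_0, d_0) = (0, 1). a_0 = floor(sqrt(948)) = 30, since 30^2 = 900 <= 948 < 961 = 31^2.
Iterate m_{i+1} = d_i*a_i - m_i, d_{i+1} = (948 - m_{i+1}^2)/d_i, a_{i+1} = floor((a_0 + m_{i+1})/d_{i+1}):
  m_1 = 1*30 - 0 = 30, d_1 = (948 - 30^2)/1 = 48/1 = 48, a_1 = floor((30 + 30)/48) = 1.
  m_2 = 48*1 - 30 = 18, d_2 = (948 - 18^2)/48 = 624/48 = 13, a_2 = floor((30 + 18)/13) = 3.
  m_3 = 13*3 - 18 = 21, d_3 = (948 - 21^2)/13 = 507/13 = 39, a_3 = floor((30 + 21)/39) = 1.
  m_4 = 39*1 - 21 = 18, d_4 = (948 - 18^2)/39 = 624/39 = 16, a_4 = floor((30 + 18)/16) = 3.
  m_5 = 16*3 - 18 = 30, d_5 = (948 - 30^2)/16 = 48/16 = 3, a_5 = floor((30 + 30)/3) = 20.
  m_6 = 3*20 - 30 = 30, d_6 = (948 - 30^2)/3 = 48/3 = 16, a_6 = floor((30 + 30)/16) = 3.
  m_7 = 16*3 - 30 = 18, d_7 = (948 - 18^2)/16 = 624/16 = 39, a_7 = floor((30 + 18)/39) = 1.
  m_8 = 39*1 - 18 = 21, d_8 = (948 - 21^2)/39 = 507/39 = 13, a_8 = floor((30 + 21)/13) = 3.
  m_9 = 13*3 - 21 = 18, d_9 = (948 - 18^2)/13 = 624/13 = 48, a_9 = floor((30 + 18)/48) = 1.
  m_10 = 48*1 - 18 = 30, d_10 = (948 - 30^2)/48 = 48/48 = 1, a_10 = floor((30 + 30)/1) = 60.
  m_11 = 1*60 - 30 = 30, d_11 = (948 - 30^2)/1 = 48/1 = 48: (m_11, d_11) = (m_1, d_1) = (30, 48), so from here the quotients repeat a_1, ..., a_10; the period length is 10.
Hence the expansion of sqrt(948) is a_0 = 30 followed by the repeating block 1, 3, 1, 3, 20, 3, 1, 3, 1, 60 (period 10).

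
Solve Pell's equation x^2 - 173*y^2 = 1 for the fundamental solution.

(x, y) = (2499849, 190060)

First expand sqrt(173) as a continued fraction. With x_i = (sqrt(173) + m_i)/d_i and (m_0, d_0) = (0, 1): a_0 = floor(sqrt(173)) = 13, since 13^2 = 169 <= 173 < 196 = 14^2.
Iterate m_{i+1} = d_i*a_i - m_i, d_{i+1} = (173 - m_{i+1}^2)/d_i, a_{i+1} = floor((a_0 + m_{i+1})/d_{i+1}):
  m_1 = 1*13 - 0 = 13, d_1 = (173 - 13^2)/1 = 4/1 = 4, a_1 = floor((13 + 13)/4) = 6.
  m_2 = 4*6 - 13 = 11, d_2 = (173 - 11^2)/4 = 52/4 = 13, a_2 = floor((13 + 11)/13) = 1.
  m_3 = 13*1 - 11 = 2, d_3 = (173 - 2^2)/13 = 169/13 = 13, a_3 = floor((13 + 2)/13) = 1.
  m_4 = 13*1 - 2 = 11, d_4 = (173 - 11^2)/13 = 52/13 = 4, a_4 = floor((13 + 11)/4) = 6.
  m_5 = 4*6 - 11 = 13, d_5 = (173 - 13^2)/4 = 4/4 = 1, a_5 = floor((13 + 13)/1) = 26.
  m_6 = 1*26 - 13 = 13, d_6 = (173 - 13^2)/1 = 4/1 = 4: (m_6, d_6) = (m_1, d_1) = (13, 4), so from here the quotients repeat a_1, ..., a_5; the period length is 5.
So sqrt(173) = [13; (6, 1, 1, 6, 26)] with period length k = 5.
k is odd, so (p_{k-1}, q_{k-1}) only solves x^2 - 173y^2 = -1 and the fundamental solution of x^2 - 173y^2 = 1 is (p_{2k-1}, q_{2k-1}) = (p_9, q_9); compute convergents through index 9, running through the period twice.
Convergents (p_i = a_i*p_{i-1} + p_{i-2}, q_i = a_i*q_{i-1} + q_{i-2} with p_{-2}=0, p_{-1}=1, q_{-2}=1, q_{-1}=0):
  i=0: a_0=13, p_0 = 13*1 + 0 = 13, q_0 = 13*0 + 1 = 1.
  i=1: a_1=6, p_1 = 6*13 + 1 = 79, q_1 = 6*1 + 0 = 6.
  i=2: a_2=1, p_2 = 1*79 + 13 = 92, q_2 = 1*6 + 1 = 7.
  i=3: a_3=1, p_3 = 1*92 + 79 = 171, q_3 = 1*7 + 6 = 13.
  i=4: a_4=6, p_4 = 6*171 + 92 = 1118, q_4 = 6*13 + 7 = 85.
  i=5: a_5=26, p_5 = 26*1118 + 171 = 29239, q_5 = 26*85 + 13 = 2223.
  i=6: a_6=6, p_6 = 6*29239 + 1118 = 176552, q_6 = 6*2223 + 85 = 13423.
  i=7: a_7=1, p_7 = 1*176552 + 29239 = 205791, q_7 = 1*13423 + 2223 = 15646.
  i=8: a_8=1, p_8 = 1*205791 + 176552 = 382343, q_8 = 1*15646 + 13423 = 29069.
  i=9: a_9=6, p_9 = 6*382343 + 205791 = 2499849, q_9 = 6*29069 + 15646 = 190060.
Indeed p_4^2 - 173*q_4^2 = 1249924 - 1249925 = -1, not +1.
Check: 2499849^2 - 173*190060^2 = 6249245022801 - 6249245022800 = 1, so (x, y) = (2499849, 190060) solves the equation, and by the theorem it is the least positive solution.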